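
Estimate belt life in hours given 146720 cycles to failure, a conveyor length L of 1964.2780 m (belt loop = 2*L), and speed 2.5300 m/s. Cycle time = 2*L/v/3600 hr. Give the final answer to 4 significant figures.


cycle_time = 2 * 1964.2780 / 2.5300 / 3600 = 0.43133 hr
life = 146720 * 0.43133 = 63280 hours


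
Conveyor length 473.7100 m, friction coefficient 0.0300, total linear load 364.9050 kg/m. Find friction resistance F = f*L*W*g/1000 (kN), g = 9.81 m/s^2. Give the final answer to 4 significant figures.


F = 0.0300 * 473.7100 * 364.9050 * 9.81 / 1000
F = 50.87 kN


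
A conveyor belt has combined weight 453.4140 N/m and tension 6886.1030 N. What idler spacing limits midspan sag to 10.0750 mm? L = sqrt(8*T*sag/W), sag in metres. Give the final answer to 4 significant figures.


sag = 10.0750/1000 = 0.010075 m
L = sqrt(8 * 6886.1030 * 0.010075 / 453.4140)
L = 1.106 m


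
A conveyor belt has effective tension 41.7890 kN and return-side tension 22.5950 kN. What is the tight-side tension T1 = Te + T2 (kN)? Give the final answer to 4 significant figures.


T1 = Te + T2 = 41.7890 + 22.5950
T1 = 64.38 kN


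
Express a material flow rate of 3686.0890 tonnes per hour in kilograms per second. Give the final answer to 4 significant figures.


m_dot = 3686.0890 * 1000 / 3600
m_dot = 1024 kg/s


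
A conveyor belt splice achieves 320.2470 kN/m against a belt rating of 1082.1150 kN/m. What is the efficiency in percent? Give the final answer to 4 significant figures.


Eff = 320.2470 / 1082.1150 * 100
Eff = 29.59 %


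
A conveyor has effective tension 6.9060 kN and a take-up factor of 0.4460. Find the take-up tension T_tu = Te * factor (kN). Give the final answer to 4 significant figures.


T_tu = 6.9060 * 0.4460
T_tu = 3.080 kN


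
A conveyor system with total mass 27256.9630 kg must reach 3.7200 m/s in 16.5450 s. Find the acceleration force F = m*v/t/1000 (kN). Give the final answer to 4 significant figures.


F = 27256.9630 * 3.7200 / 16.5450 / 1000
F = 6.128 kN


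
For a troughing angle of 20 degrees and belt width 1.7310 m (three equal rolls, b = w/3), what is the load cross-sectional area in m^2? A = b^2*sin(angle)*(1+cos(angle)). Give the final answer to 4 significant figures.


b = 1.7310/3 = 0.577 m
A = 0.577^2 * sin(20 deg) * (1 + cos(20 deg))
A = 0.2209 m^2


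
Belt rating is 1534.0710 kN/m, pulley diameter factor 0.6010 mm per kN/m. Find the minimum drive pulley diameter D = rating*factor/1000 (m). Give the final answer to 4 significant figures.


D = 1534.0710 * 0.6010 / 1000
D = 0.9220 m


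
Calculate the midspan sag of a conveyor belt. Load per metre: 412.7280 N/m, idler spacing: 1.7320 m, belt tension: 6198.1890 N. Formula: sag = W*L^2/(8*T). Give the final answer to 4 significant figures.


sag = 412.7280 * 1.7320^2 / (8 * 6198.1890)
sag = 0.02497 m


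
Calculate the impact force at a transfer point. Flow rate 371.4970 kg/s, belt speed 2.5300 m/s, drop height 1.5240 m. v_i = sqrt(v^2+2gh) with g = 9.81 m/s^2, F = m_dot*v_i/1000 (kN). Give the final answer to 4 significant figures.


v_i = sqrt(2.5300^2 + 2*9.81*1.5240) = 6.0251 m/s
F = 371.4970 * 6.0251 / 1000
F = 2.238 kN


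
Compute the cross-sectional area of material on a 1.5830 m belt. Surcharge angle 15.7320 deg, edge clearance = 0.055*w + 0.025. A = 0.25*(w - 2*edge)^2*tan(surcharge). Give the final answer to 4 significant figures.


edge = 0.055*1.5830 + 0.025 = 0.112065 m
ew = 1.5830 - 2*0.112065 = 1.35887 m
A = 0.25 * 1.35887^2 * tan(15.7320 deg)
A = 0.1300 m^2


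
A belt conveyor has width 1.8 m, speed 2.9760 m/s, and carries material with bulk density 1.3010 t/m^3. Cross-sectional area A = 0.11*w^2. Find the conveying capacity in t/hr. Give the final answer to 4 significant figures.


A = 0.11 * 1.8^2 = 0.3564 m^2
C = 0.3564 * 2.9760 * 1.3010 * 3600
C = 4968 t/hr


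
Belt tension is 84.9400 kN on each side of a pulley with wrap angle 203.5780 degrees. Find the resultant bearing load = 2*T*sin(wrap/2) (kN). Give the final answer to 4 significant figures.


F = 2 * 84.9400 * sin(203.5780/2 deg)
F = 166.3 kN


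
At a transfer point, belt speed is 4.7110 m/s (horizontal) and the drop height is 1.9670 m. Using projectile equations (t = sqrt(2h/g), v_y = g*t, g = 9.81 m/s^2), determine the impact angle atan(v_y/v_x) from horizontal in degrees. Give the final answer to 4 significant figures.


t = sqrt(2*1.9670/9.81) = 0.633261 s
v_y = 9.81 * 0.633261 = 6.21229 m/s
angle = atan(6.21229 / 4.7110) = 52.83 deg


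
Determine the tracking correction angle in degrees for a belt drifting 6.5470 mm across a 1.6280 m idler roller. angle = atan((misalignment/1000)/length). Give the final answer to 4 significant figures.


misalign_m = 6.5470 / 1000 = 0.006547 m
angle = atan(0.006547 / 1.6280)
angle = 0.2304 deg


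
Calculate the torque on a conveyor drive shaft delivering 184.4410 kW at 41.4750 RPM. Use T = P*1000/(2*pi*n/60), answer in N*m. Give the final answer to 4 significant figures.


omega = 2*pi*41.4750/60 = 4.34325 rad/s
T = 184.4410*1000 / 4.34325
T = 42470 N*m


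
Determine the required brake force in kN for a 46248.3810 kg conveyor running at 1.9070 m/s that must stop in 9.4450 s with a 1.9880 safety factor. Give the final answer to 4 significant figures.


F = 46248.3810 * 1.9070 / 9.4450 * 1.9880 / 1000
F = 18.56 kN


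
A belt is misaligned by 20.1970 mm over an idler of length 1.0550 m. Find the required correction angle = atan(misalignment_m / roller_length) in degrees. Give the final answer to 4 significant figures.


misalign_m = 20.1970 / 1000 = 0.020197 m
angle = atan(0.020197 / 1.0550)
angle = 1.097 deg


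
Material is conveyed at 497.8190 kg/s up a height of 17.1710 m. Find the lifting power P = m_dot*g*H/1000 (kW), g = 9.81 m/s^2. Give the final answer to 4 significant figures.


P = 497.8190 * 9.81 * 17.1710 / 1000
P = 83.86 kW


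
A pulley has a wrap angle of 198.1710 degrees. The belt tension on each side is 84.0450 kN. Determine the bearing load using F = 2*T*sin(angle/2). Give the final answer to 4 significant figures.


F = 2 * 84.0450 * sin(198.1710/2 deg)
F = 166.0 kN


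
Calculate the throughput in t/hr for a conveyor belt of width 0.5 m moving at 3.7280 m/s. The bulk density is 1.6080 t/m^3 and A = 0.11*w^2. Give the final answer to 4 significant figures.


A = 0.11 * 0.5^2 = 0.0275 m^2
C = 0.0275 * 3.7280 * 1.6080 * 3600
C = 593.5 t/hr


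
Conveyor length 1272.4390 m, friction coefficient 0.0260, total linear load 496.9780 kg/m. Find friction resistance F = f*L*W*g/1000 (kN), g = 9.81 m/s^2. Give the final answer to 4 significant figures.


F = 0.0260 * 1272.4390 * 496.9780 * 9.81 / 1000
F = 161.3 kN


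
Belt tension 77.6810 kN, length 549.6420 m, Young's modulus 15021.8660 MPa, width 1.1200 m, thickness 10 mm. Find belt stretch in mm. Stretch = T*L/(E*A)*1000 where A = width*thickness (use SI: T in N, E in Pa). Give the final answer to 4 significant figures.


A = 1.1200 * 0.01 = 0.01120 m^2
Stretch = 77.6810*1000 * 549.6420 / (15021.8660e6 * 0.01120) * 1000
Stretch = 253.8 mm


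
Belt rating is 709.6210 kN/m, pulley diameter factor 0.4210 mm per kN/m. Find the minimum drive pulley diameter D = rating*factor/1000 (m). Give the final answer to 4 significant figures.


D = 709.6210 * 0.4210 / 1000
D = 0.2988 m


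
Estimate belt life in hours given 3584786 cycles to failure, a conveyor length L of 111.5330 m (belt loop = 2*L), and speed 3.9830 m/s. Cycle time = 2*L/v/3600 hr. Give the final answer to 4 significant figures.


cycle_time = 2 * 111.5330 / 3.9830 / 3600 = 0.0155568 hr
life = 3584786 * 0.0155568 = 55770 hours


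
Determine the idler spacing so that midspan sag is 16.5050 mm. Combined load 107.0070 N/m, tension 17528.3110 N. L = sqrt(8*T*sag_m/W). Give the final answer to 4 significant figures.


sag = 16.5050/1000 = 0.016505 m
L = sqrt(8 * 17528.3110 * 0.016505 / 107.0070)
L = 4.651 m


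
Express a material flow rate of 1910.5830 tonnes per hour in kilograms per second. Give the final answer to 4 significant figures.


m_dot = 1910.5830 * 1000 / 3600
m_dot = 530.7 kg/s


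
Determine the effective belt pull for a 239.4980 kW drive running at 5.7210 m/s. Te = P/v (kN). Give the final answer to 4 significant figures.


Te = P / v = 239.4980 / 5.7210
Te = 41.86 kN


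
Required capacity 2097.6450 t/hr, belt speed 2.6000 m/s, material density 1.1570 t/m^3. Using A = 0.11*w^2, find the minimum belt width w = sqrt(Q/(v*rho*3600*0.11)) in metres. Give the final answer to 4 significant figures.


A_req = 2097.6450 / (2.6000 * 1.1570 * 3600) = 0.193697 m^2
w = sqrt(0.193697 / 0.11)
w = 1.327 m


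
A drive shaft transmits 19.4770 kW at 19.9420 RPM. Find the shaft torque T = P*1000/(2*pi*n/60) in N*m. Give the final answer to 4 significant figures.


omega = 2*pi*19.9420/60 = 2.08832 rad/s
T = 19.4770*1000 / 2.08832
T = 9327 N*m


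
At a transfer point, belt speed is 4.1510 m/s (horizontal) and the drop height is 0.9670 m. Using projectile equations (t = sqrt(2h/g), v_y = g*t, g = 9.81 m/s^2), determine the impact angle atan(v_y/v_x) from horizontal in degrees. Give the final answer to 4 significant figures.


t = sqrt(2*0.9670/9.81) = 0.444011 s
v_y = 9.81 * 0.444011 = 4.35575 m/s
angle = atan(4.35575 / 4.1510) = 46.38 deg


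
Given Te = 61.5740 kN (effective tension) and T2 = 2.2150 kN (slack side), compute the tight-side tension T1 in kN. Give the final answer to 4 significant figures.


T1 = Te + T2 = 61.5740 + 2.2150
T1 = 63.79 kN


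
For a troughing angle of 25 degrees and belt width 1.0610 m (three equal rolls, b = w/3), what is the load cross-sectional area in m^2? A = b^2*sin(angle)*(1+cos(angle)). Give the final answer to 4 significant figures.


b = 1.0610/3 = 0.353667 m
A = 0.353667^2 * sin(25 deg) * (1 + cos(25 deg))
A = 0.1008 m^2


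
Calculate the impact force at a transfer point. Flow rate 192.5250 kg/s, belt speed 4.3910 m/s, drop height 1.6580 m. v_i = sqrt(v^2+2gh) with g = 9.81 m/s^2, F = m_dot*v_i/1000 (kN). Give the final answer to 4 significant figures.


v_i = sqrt(4.3910^2 + 2*9.81*1.6580) = 7.19797 m/s
F = 192.5250 * 7.19797 / 1000
F = 1.386 kN


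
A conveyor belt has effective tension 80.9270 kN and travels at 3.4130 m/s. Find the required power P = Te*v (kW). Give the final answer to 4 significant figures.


P = Te * v = 80.9270 * 3.4130
P = 276.2 kW


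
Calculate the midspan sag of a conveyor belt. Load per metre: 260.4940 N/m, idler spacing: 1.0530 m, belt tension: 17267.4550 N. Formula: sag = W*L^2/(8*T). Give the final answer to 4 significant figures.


sag = 260.4940 * 1.0530^2 / (8 * 17267.4550)
sag = 0.002091 m


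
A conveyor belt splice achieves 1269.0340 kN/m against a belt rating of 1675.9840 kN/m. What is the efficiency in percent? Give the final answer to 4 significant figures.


Eff = 1269.0340 / 1675.9840 * 100
Eff = 75.72 %


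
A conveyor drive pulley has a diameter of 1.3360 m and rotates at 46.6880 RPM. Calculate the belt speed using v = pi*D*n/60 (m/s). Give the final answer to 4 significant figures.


v = pi * 1.3360 * 46.6880 / 60
v = 3.266 m/s


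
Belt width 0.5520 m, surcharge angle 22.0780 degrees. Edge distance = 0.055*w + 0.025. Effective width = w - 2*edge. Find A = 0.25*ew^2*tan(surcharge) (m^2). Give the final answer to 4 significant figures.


edge = 0.055*0.5520 + 0.025 = 0.05536 m
ew = 0.5520 - 2*0.05536 = 0.44128 m
A = 0.25 * 0.44128^2 * tan(22.0780 deg)
A = 0.01975 m^2


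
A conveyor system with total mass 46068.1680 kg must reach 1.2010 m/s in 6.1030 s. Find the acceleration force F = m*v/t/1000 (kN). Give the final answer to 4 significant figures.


F = 46068.1680 * 1.2010 / 6.1030 / 1000
F = 9.066 kN


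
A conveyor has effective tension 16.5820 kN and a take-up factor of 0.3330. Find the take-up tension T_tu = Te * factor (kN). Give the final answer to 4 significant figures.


T_tu = 16.5820 * 0.3330
T_tu = 5.522 kN


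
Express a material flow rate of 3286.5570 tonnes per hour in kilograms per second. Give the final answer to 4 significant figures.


m_dot = 3286.5570 * 1000 / 3600
m_dot = 912.9 kg/s


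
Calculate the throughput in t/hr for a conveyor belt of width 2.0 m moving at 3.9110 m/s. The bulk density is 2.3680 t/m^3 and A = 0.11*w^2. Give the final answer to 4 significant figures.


A = 0.11 * 2.0^2 = 0.44 m^2
C = 0.44 * 3.9110 * 2.3680 * 3600
C = 14670 t/hr


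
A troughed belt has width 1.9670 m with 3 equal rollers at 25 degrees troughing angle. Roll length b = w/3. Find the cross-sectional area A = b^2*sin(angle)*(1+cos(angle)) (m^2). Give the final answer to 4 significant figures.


b = 1.9670/3 = 0.655667 m
A = 0.655667^2 * sin(25 deg) * (1 + cos(25 deg))
A = 0.3463 m^2


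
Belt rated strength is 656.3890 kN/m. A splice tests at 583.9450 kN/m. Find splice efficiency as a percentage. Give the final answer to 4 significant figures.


Eff = 583.9450 / 656.3890 * 100
Eff = 88.96 %


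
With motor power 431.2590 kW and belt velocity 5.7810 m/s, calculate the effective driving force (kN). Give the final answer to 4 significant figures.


Te = P / v = 431.2590 / 5.7810
Te = 74.60 kN


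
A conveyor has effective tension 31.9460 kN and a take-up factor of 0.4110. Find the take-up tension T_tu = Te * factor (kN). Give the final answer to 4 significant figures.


T_tu = 31.9460 * 0.4110
T_tu = 13.13 kN


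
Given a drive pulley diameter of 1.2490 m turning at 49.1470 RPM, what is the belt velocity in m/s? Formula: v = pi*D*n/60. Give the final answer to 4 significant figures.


v = pi * 1.2490 * 49.1470 / 60
v = 3.214 m/s


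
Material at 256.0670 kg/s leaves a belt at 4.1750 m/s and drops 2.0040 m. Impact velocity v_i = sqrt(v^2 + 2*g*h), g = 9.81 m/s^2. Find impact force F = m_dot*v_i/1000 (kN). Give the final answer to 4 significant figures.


v_i = sqrt(4.1750^2 + 2*9.81*2.0040) = 7.5332 m/s
F = 256.0670 * 7.5332 / 1000
F = 1.929 kN


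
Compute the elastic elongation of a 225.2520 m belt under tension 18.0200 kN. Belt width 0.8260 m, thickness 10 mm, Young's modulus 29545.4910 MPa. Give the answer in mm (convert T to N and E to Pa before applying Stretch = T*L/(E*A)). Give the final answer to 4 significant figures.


A = 0.8260 * 0.01 = 0.00826 m^2
Stretch = 18.0200*1000 * 225.2520 / (29545.4910e6 * 0.00826) * 1000
Stretch = 16.63 mm


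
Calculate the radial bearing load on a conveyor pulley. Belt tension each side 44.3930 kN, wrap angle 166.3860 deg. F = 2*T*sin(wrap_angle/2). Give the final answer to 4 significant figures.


F = 2 * 44.3930 * sin(166.3860/2 deg)
F = 88.16 kN


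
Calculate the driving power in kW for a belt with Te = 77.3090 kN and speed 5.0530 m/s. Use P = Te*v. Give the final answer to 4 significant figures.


P = Te * v = 77.3090 * 5.0530
P = 390.6 kW


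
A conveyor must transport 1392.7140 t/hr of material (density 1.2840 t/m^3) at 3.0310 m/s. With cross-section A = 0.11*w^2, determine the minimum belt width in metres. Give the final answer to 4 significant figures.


A_req = 1392.7140 / (3.0310 * 1.2840 * 3600) = 0.0994051 m^2
w = sqrt(0.0994051 / 0.11)
w = 0.9506 m


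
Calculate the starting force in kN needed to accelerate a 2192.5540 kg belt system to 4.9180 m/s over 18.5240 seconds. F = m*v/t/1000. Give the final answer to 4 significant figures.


F = 2192.5540 * 4.9180 / 18.5240 / 1000
F = 0.5821 kN


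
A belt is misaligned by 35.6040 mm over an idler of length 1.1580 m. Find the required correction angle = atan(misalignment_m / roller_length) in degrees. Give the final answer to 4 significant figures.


misalign_m = 35.6040 / 1000 = 0.035604 m
angle = atan(0.035604 / 1.1580)
angle = 1.761 deg


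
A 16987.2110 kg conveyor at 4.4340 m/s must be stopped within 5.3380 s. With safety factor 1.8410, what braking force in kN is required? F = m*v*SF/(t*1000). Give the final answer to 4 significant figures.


F = 16987.2110 * 4.4340 / 5.3380 * 1.8410 / 1000
F = 25.98 kN


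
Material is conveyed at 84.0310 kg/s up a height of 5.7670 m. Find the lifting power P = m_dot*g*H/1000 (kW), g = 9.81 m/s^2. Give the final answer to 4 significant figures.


P = 84.0310 * 9.81 * 5.7670 / 1000
P = 4.754 kW


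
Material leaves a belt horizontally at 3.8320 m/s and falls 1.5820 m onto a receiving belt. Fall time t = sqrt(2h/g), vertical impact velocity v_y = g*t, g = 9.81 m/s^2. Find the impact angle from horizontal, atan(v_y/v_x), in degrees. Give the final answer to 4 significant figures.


t = sqrt(2*1.5820/9.81) = 0.567916 s
v_y = 9.81 * 0.567916 = 5.57126 m/s
angle = atan(5.57126 / 3.8320) = 55.48 deg


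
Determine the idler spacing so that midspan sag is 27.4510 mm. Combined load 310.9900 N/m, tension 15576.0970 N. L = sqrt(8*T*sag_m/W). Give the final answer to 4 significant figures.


sag = 27.4510/1000 = 0.027451 m
L = sqrt(8 * 15576.0970 * 0.027451 / 310.9900)
L = 3.317 m


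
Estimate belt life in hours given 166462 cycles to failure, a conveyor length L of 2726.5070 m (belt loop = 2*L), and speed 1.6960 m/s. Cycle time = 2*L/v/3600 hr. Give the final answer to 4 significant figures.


cycle_time = 2 * 2726.5070 / 1.6960 / 3600 = 0.893117 hr
life = 166462 * 0.893117 = 148700 hours


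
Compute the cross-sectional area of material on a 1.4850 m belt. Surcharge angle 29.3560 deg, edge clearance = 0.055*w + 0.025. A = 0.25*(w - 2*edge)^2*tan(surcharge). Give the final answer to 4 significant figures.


edge = 0.055*1.4850 + 0.025 = 0.106675 m
ew = 1.4850 - 2*0.106675 = 1.27165 m
A = 0.25 * 1.27165^2 * tan(29.3560 deg)
A = 0.2274 m^2


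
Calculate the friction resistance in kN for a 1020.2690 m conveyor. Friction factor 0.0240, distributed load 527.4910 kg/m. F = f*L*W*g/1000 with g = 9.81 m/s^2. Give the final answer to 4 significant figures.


F = 0.0240 * 1020.2690 * 527.4910 * 9.81 / 1000
F = 126.7 kN


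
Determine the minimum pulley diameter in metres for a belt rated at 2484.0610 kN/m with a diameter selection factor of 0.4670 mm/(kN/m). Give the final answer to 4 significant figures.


D = 2484.0610 * 0.4670 / 1000
D = 1.160 m


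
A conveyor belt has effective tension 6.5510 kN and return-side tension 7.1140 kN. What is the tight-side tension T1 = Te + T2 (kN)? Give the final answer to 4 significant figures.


T1 = Te + T2 = 6.5510 + 7.1140
T1 = 13.66 kN


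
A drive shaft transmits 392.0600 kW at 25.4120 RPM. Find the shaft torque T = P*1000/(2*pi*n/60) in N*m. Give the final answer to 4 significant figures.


omega = 2*pi*25.4120/60 = 2.66114 rad/s
T = 392.0600*1000 / 2.66114
T = 147300 N*m


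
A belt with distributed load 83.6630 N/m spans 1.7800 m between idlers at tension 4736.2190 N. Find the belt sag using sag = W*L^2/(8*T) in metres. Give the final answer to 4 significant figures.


sag = 83.6630 * 1.7800^2 / (8 * 4736.2190)
sag = 0.006996 m


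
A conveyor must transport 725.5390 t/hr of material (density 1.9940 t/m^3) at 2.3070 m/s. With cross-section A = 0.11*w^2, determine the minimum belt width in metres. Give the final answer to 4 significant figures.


A_req = 725.5390 / (2.3070 * 1.9940 * 3600) = 0.0438112 m^2
w = sqrt(0.0438112 / 0.11)
w = 0.6311 m


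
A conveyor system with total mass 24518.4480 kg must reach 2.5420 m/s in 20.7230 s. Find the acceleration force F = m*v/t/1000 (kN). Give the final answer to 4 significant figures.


F = 24518.4480 * 2.5420 / 20.7230 / 1000
F = 3.008 kN


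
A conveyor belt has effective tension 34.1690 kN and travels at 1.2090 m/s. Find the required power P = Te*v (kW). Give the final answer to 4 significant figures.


P = Te * v = 34.1690 * 1.2090
P = 41.31 kW


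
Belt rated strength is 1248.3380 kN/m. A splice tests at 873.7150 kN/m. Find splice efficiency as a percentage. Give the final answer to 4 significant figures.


Eff = 873.7150 / 1248.3380 * 100
Eff = 69.99 %


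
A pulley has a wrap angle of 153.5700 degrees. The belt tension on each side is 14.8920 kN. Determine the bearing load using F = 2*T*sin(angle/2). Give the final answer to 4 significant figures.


F = 2 * 14.8920 * sin(153.5700/2 deg)
F = 29.00 kN


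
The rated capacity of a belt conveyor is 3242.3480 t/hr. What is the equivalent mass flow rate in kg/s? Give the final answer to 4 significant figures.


m_dot = 3242.3480 * 1000 / 3600
m_dot = 900.7 kg/s


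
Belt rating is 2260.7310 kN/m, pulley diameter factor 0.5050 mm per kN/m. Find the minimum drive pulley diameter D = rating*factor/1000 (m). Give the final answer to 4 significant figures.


D = 2260.7310 * 0.5050 / 1000
D = 1.142 m


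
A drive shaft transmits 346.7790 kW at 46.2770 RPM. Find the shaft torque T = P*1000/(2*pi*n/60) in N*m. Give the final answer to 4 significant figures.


omega = 2*pi*46.2770/60 = 4.84612 rad/s
T = 346.7790*1000 / 4.84612
T = 71560 N*m


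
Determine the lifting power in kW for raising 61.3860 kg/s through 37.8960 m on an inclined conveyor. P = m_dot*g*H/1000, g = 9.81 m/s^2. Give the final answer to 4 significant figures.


P = 61.3860 * 9.81 * 37.8960 / 1000
P = 22.82 kW


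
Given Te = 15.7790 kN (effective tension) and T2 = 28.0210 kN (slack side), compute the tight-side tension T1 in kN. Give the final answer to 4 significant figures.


T1 = Te + T2 = 15.7790 + 28.0210
T1 = 43.80 kN


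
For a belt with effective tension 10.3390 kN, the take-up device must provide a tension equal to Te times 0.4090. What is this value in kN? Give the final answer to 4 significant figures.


T_tu = 10.3390 * 0.4090
T_tu = 4.229 kN


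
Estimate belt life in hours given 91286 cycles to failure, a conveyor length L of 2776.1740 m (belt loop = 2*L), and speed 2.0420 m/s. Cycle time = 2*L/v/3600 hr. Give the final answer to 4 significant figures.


cycle_time = 2 * 2776.1740 / 2.0420 / 3600 = 0.755298 hr
life = 91286 * 0.755298 = 68950 hours


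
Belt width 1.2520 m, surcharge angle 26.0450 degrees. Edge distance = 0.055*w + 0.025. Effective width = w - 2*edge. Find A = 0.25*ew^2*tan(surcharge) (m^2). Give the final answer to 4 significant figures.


edge = 0.055*1.2520 + 0.025 = 0.09386 m
ew = 1.2520 - 2*0.09386 = 1.06428 m
A = 0.25 * 1.06428^2 * tan(26.0450 deg)
A = 0.1384 m^2


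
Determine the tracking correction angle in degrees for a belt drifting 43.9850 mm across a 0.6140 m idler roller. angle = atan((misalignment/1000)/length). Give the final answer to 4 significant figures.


misalign_m = 43.9850 / 1000 = 0.043985 m
angle = atan(0.043985 / 0.6140)
angle = 4.097 deg


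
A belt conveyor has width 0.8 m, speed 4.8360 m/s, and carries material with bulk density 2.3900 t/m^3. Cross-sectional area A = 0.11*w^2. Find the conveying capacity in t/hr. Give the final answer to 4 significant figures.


A = 0.11 * 0.8^2 = 0.0704 m^2
C = 0.0704 * 4.8360 * 2.3900 * 3600
C = 2929 t/hr


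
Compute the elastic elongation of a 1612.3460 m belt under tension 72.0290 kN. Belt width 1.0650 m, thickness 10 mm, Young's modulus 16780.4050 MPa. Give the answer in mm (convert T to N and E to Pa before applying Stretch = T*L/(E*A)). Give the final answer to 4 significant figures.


A = 1.0650 * 0.01 = 0.01065 m^2
Stretch = 72.0290*1000 * 1612.3460 / (16780.4050e6 * 0.01065) * 1000
Stretch = 649.9 mm


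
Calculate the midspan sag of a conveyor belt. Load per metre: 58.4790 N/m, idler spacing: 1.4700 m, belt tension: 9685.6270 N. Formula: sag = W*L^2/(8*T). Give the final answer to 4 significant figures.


sag = 58.4790 * 1.4700^2 / (8 * 9685.6270)
sag = 0.001631 m


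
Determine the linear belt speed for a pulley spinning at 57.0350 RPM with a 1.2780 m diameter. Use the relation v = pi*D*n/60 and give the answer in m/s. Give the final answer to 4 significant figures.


v = pi * 1.2780 * 57.0350 / 60
v = 3.817 m/s


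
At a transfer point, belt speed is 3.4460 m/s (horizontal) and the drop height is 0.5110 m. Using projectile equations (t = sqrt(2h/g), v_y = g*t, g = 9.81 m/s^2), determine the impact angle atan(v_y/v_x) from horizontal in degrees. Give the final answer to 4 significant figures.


t = sqrt(2*0.5110/9.81) = 0.322768 s
v_y = 9.81 * 0.322768 = 3.16635 m/s
angle = atan(3.16635 / 3.4460) = 42.58 deg


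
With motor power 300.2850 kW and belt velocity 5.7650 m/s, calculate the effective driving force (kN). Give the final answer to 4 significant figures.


Te = P / v = 300.2850 / 5.7650
Te = 52.09 kN


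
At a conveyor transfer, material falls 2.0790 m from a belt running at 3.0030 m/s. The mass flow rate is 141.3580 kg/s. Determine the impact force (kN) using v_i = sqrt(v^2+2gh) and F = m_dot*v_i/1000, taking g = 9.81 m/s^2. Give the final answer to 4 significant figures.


v_i = sqrt(3.0030^2 + 2*9.81*2.0790) = 7.05748 m/s
F = 141.3580 * 7.05748 / 1000
F = 0.9976 kN


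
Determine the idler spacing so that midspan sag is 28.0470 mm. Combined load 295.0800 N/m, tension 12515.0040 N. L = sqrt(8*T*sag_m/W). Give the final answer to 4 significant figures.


sag = 28.0470/1000 = 0.028047 m
L = sqrt(8 * 12515.0040 * 0.028047 / 295.0800)
L = 3.085 m


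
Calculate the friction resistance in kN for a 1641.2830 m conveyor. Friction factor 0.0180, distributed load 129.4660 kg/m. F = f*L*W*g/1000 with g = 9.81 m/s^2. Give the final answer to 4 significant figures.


F = 0.0180 * 1641.2830 * 129.4660 * 9.81 / 1000
F = 37.52 kN


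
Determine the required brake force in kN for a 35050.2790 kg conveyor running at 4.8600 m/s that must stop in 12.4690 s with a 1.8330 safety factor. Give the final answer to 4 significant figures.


F = 35050.2790 * 4.8600 / 12.4690 * 1.8330 / 1000
F = 25.04 kN


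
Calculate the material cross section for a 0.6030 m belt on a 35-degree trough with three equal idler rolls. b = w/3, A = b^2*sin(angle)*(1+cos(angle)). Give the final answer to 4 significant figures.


b = 0.6030/3 = 0.201 m
A = 0.201^2 * sin(35 deg) * (1 + cos(35 deg))
A = 0.04216 m^2


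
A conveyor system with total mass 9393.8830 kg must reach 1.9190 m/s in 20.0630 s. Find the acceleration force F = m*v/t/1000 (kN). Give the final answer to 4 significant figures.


F = 9393.8830 * 1.9190 / 20.0630 / 1000
F = 0.8985 kN


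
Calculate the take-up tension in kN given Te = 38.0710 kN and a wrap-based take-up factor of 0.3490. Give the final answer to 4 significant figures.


T_tu = 38.0710 * 0.3490
T_tu = 13.29 kN


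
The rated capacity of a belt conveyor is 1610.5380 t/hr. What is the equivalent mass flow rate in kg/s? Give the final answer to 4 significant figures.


m_dot = 1610.5380 * 1000 / 3600
m_dot = 447.4 kg/s


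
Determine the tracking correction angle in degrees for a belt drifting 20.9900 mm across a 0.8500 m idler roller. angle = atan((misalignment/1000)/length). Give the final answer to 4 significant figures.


misalign_m = 20.9900 / 1000 = 0.020990 m
angle = atan(0.020990 / 0.8500)
angle = 1.415 deg


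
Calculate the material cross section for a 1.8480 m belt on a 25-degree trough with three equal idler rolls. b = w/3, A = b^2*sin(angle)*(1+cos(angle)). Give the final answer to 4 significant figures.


b = 1.8480/3 = 0.616 m
A = 0.616^2 * sin(25 deg) * (1 + cos(25 deg))
A = 0.3057 m^2


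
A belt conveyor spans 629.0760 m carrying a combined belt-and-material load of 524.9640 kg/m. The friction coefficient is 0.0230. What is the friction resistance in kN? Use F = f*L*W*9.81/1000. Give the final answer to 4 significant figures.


F = 0.0230 * 629.0760 * 524.9640 * 9.81 / 1000
F = 74.51 kN


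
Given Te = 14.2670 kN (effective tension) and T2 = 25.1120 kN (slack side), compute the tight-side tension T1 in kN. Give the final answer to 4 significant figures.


T1 = Te + T2 = 14.2670 + 25.1120
T1 = 39.38 kN


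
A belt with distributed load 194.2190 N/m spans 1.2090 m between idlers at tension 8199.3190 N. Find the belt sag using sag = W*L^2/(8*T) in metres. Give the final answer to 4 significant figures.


sag = 194.2190 * 1.2090^2 / (8 * 8199.3190)
sag = 0.004328 m


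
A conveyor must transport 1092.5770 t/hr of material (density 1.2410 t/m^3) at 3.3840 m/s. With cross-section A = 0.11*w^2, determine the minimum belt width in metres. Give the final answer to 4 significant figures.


A_req = 1092.5770 / (3.3840 * 1.2410 * 3600) = 0.0722682 m^2
w = sqrt(0.0722682 / 0.11)
w = 0.8105 m


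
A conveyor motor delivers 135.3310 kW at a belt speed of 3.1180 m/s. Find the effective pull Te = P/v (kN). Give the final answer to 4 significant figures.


Te = P / v = 135.3310 / 3.1180
Te = 43.40 kN


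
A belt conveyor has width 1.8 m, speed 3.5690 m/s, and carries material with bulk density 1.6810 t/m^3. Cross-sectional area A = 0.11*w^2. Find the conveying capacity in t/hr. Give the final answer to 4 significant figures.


A = 0.11 * 1.8^2 = 0.3564 m^2
C = 0.3564 * 3.5690 * 1.6810 * 3600
C = 7698 t/hr


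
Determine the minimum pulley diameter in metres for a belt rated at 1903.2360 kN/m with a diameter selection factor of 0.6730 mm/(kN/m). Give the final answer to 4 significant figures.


D = 1903.2360 * 0.6730 / 1000
D = 1.281 m


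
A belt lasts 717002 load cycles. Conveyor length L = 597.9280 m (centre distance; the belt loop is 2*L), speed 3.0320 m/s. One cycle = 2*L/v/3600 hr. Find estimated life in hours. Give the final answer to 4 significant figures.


cycle_time = 2 * 597.9280 / 3.0320 / 3600 = 0.109559 hr
life = 717002 * 0.109559 = 78550 hours


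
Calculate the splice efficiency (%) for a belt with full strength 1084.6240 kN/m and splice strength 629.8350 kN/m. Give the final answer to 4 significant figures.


Eff = 629.8350 / 1084.6240 * 100
Eff = 58.07 %


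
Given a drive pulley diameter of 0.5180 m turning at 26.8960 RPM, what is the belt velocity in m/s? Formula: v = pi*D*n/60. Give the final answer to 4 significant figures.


v = pi * 0.5180 * 26.8960 / 60
v = 0.7295 m/s


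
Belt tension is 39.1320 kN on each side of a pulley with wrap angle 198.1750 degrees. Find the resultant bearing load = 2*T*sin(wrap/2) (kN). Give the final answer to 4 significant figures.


F = 2 * 39.1320 * sin(198.1750/2 deg)
F = 77.28 kN


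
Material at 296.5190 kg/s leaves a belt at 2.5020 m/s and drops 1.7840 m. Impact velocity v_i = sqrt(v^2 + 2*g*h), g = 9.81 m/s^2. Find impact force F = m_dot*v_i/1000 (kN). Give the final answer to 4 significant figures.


v_i = sqrt(2.5020^2 + 2*9.81*1.7840) = 6.42356 m/s
F = 296.5190 * 6.42356 / 1000
F = 1.905 kN


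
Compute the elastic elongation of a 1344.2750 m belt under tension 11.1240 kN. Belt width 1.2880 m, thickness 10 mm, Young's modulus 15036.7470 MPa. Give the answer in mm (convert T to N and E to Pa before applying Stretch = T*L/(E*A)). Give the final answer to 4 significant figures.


A = 1.2880 * 0.01 = 0.01288 m^2
Stretch = 11.1240*1000 * 1344.2750 / (15036.7470e6 * 0.01288) * 1000
Stretch = 77.21 mm


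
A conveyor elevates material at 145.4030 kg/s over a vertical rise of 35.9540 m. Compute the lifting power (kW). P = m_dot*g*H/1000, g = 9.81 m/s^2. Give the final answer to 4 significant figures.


P = 145.4030 * 9.81 * 35.9540 / 1000
P = 51.28 kW


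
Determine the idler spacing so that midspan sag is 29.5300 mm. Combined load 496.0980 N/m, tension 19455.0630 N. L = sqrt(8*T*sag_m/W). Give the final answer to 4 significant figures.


sag = 29.5300/1000 = 0.029530 m
L = sqrt(8 * 19455.0630 * 0.029530 / 496.0980)
L = 3.044 m


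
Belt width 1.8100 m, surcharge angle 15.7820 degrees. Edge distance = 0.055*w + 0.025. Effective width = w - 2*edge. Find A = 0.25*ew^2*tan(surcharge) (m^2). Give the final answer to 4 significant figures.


edge = 0.055*1.8100 + 0.025 = 0.12455 m
ew = 1.8100 - 2*0.12455 = 1.5609 m
A = 0.25 * 1.5609^2 * tan(15.7820 deg)
A = 0.1722 m^2


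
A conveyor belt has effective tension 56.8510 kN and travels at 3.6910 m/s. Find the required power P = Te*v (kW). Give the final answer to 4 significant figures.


P = Te * v = 56.8510 * 3.6910
P = 209.8 kW


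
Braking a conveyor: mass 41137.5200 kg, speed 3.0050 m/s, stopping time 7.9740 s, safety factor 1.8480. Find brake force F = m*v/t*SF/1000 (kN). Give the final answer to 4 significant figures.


F = 41137.5200 * 3.0050 / 7.9740 * 1.8480 / 1000
F = 28.65 kN


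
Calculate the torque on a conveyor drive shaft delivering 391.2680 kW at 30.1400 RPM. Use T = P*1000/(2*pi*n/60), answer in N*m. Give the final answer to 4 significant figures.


omega = 2*pi*30.1400/60 = 3.15625 rad/s
T = 391.2680*1000 / 3.15625
T = 124000 N*m


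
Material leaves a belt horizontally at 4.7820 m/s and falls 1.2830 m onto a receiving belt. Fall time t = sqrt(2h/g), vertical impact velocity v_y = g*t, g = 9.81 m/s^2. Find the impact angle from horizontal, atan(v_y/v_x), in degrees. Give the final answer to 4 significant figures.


t = sqrt(2*1.2830/9.81) = 0.511439 s
v_y = 9.81 * 0.511439 = 5.01722 m/s
angle = atan(5.01722 / 4.7820) = 46.38 deg


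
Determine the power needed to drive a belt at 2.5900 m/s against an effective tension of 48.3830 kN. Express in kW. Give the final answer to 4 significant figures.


P = Te * v = 48.3830 * 2.5900
P = 125.3 kW


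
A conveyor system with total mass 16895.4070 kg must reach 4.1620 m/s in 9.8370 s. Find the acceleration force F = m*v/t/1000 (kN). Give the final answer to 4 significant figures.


F = 16895.4070 * 4.1620 / 9.8370 / 1000
F = 7.148 kN


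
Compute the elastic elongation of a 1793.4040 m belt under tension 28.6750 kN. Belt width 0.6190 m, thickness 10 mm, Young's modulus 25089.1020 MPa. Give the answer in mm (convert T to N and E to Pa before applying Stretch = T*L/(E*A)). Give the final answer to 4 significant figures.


A = 0.6190 * 0.01 = 0.00619 m^2
Stretch = 28.6750*1000 * 1793.4040 / (25089.1020e6 * 0.00619) * 1000
Stretch = 331.1 mm


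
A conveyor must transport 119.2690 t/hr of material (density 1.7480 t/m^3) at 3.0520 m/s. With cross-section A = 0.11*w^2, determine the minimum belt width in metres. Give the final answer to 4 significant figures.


A_req = 119.2690 / (3.0520 * 1.7480 * 3600) = 0.00621011 m^2
w = sqrt(0.00621011 / 0.11)
w = 0.2376 m


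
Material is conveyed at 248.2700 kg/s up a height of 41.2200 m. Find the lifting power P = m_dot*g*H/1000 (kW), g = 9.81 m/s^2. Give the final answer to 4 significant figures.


P = 248.2700 * 9.81 * 41.2200 / 1000
P = 100.4 kW


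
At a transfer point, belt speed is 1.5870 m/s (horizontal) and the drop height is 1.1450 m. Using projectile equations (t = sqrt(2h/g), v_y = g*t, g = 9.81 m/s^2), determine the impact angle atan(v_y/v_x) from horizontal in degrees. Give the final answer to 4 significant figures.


t = sqrt(2*1.1450/9.81) = 0.483151 s
v_y = 9.81 * 0.483151 = 4.73971 m/s
angle = atan(4.73971 / 1.5870) = 71.49 deg


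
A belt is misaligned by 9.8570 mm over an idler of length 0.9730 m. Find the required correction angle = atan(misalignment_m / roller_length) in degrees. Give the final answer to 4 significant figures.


misalign_m = 9.8570 / 1000 = 0.009857 m
angle = atan(0.009857 / 0.9730)
angle = 0.5804 deg


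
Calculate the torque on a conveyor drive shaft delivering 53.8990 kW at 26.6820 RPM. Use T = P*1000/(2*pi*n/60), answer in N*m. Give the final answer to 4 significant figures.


omega = 2*pi*26.6820/60 = 2.79413 rad/s
T = 53.8990*1000 / 2.79413
T = 19290 N*m


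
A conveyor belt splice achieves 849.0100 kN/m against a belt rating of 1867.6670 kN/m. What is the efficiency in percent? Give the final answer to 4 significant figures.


Eff = 849.0100 / 1867.6670 * 100
Eff = 45.46 %


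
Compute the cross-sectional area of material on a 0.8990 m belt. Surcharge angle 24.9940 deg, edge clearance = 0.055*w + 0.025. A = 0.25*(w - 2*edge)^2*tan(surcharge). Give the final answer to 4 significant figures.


edge = 0.055*0.8990 + 0.025 = 0.074445 m
ew = 0.8990 - 2*0.074445 = 0.75011 m
A = 0.25 * 0.75011^2 * tan(24.9940 deg)
A = 0.06558 m^2


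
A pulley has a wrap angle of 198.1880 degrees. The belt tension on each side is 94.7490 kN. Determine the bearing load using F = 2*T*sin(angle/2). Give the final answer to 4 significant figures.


F = 2 * 94.7490 * sin(198.1880/2 deg)
F = 187.1 kN


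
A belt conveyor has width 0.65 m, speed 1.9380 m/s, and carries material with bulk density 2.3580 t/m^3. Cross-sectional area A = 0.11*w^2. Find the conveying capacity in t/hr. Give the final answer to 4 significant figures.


A = 0.11 * 0.65^2 = 0.046475 m^2
C = 0.046475 * 1.9380 * 2.3580 * 3600
C = 764.6 t/hr


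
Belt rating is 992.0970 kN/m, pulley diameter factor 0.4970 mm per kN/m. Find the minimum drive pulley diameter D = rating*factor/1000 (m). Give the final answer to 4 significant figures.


D = 992.0970 * 0.4970 / 1000
D = 0.4931 m


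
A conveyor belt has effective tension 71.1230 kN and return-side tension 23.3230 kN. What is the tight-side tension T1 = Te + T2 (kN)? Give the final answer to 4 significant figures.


T1 = Te + T2 = 71.1230 + 23.3230
T1 = 94.45 kN


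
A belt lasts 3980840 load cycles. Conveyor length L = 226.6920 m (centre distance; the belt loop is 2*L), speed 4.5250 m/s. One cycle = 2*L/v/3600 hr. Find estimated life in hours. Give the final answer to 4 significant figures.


cycle_time = 2 * 226.6920 / 4.5250 / 3600 = 0.027832 hr
life = 3980840 * 0.027832 = 110800 hours


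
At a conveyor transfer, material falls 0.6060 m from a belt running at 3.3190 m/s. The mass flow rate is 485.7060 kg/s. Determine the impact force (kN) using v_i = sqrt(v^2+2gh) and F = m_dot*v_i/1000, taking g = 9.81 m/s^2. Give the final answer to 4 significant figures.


v_i = sqrt(3.3190^2 + 2*9.81*0.6060) = 4.78597 m/s
F = 485.7060 * 4.78597 / 1000
F = 2.325 kN


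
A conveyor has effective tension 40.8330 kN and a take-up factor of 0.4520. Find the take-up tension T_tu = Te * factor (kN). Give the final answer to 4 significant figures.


T_tu = 40.8330 * 0.4520
T_tu = 18.46 kN


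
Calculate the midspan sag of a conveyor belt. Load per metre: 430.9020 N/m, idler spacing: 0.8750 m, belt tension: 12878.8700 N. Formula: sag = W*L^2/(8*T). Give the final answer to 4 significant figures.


sag = 430.9020 * 0.8750^2 / (8 * 12878.8700)
sag = 0.003202 m


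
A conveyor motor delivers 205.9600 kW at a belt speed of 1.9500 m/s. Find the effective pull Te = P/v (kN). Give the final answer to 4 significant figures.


Te = P / v = 205.9600 / 1.9500
Te = 105.6 kN


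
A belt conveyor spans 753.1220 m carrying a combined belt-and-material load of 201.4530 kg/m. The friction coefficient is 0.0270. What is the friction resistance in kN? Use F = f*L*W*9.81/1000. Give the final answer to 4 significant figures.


F = 0.0270 * 753.1220 * 201.4530 * 9.81 / 1000
F = 40.19 kN


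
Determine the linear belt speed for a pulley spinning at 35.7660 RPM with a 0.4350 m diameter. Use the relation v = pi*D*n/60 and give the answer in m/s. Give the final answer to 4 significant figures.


v = pi * 0.4350 * 35.7660 / 60
v = 0.8146 m/s


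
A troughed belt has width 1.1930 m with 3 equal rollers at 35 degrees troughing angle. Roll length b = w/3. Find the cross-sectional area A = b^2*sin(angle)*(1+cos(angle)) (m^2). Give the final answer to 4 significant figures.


b = 1.1930/3 = 0.397667 m
A = 0.397667^2 * sin(35 deg) * (1 + cos(35 deg))
A = 0.1650 m^2


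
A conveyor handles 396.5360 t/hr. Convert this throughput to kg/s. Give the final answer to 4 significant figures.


m_dot = 396.5360 * 1000 / 3600
m_dot = 110.1 kg/s


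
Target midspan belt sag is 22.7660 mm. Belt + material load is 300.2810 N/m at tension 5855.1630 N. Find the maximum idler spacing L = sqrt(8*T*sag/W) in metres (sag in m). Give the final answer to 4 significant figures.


sag = 22.7660/1000 = 0.022766 m
L = sqrt(8 * 5855.1630 * 0.022766 / 300.2810)
L = 1.884 m
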